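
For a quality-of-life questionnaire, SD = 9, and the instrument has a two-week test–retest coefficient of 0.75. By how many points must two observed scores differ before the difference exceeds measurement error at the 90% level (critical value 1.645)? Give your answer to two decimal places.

10.47

SEM = 9.00000 * √(1 − 0.75000) = 9.00000 * √0.25000 ≈ 9.00000 * 0.50000 ≈ 4.50000
Standard error of the difference = 4.50000·√2 ≈ 6.36396
Smallest detectable difference = 1.645*6.36396 ≈ 10.46872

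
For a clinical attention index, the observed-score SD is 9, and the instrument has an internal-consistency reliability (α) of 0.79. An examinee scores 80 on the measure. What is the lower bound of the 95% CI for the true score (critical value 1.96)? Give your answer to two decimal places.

71.92

SEM = 9.000*√(1 − 0.790) ≈ 4.124
1.96 * SEM ≈ 8.084
Lower limit = 80 − 8.084 ≈ 71.916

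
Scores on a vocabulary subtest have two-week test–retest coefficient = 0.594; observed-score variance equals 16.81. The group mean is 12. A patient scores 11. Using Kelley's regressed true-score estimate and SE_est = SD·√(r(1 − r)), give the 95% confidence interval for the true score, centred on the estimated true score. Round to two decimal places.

[7.46, 15.35]

σ = 16.81^(1/2) = 4.1000
T̂ = 0.5940(11) + 0.4060(12) ≃ 11.4060
SE_est = 4.1000*√(0.5940*0.4060) ≃ 2.0134
CI = 11.4060 ± 1.96 * 2.0134 → [7.4596, 15.3524]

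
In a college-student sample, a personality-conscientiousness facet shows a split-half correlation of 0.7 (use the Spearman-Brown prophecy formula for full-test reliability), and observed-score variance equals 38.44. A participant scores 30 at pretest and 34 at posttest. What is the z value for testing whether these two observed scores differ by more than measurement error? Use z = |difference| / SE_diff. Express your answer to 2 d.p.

σ = 38.44^(1/2) = 6.200
Spearman-Brown: r = 2(0.7) / (1 + 0.7) = 1.400 / 1.700 ≈ 0.824
The standard error of measurement is 6.200×√(1 − 0.824) ≈ 6.200×0.420 ≈ 2.605.
Standard error of the difference = 2.605·√2 ≈ 3.683
z = 4 / 3.683 ≈ 1.086

1.09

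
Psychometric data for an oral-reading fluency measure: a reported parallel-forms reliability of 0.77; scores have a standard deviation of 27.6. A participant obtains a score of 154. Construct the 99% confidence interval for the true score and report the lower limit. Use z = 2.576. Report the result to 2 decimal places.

SEM = 27.6000 × √(1 − 0.7700) = 27.6000 × √0.2300 ≃ 27.6000 × 0.4796 ≃ 13.2365
Half-width = 2.576×13.2365 ≃ 34.0972
Lower limit = 154 − 34.0972 ≃ 119.9028

119.90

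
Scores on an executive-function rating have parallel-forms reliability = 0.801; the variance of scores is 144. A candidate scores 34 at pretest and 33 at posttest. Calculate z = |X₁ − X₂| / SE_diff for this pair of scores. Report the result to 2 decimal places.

0.13

SD = √144 ≃ 12.000
The standard error of measurement is 12.000*√(1 − 0.801) ≃ 12.000*0.446 ≃ 5.353.
Standard error of the difference = 5.353·√2 ≃ 7.570
z = |34 − 33| / 7.570 = 1 / 7.570 ≃ 0.132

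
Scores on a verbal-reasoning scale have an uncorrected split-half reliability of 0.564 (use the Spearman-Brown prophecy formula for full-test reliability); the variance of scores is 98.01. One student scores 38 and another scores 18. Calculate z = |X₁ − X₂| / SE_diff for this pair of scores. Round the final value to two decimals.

2.71

SD = √98.01 = 9.9000
Full-length reliability (Spearman-Brown) = 2(0.564)/(1+0.564) ≈ 0.7212
SEM = 9.9000 · √(1 − 0.7212) = 9.9000 · √0.2788 ≈ 9.9000 · 0.5280 ≈ 5.2271
SE_diff = SEM · √2 ≈ 5.2271 · 1.4142 ≈ 7.3922
z = |38 − 18| / 7.3922 = 20 / 7.3922 ≈ 2.7055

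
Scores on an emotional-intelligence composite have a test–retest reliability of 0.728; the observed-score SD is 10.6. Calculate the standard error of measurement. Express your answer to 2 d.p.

The standard error of measurement is 10.600×√(1 − 0.728) ≃ 10.600×0.522 ≃ 5.528.

5.53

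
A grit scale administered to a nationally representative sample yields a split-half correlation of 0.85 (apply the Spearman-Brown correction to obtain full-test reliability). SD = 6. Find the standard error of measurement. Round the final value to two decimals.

1.71

r_full = 2·0.85 / (1 + 0.85) ≈ 0.91892
SEM = 6.00000 * √(1 − 0.91892) = 6.00000 * √0.08108 ≈ 6.00000 * 0.28475 ≈ 1.70848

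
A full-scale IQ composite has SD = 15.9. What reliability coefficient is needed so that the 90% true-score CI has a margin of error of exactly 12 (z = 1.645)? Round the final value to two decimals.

SEM needed = half-width / z = 12/1.645 ≃ 7.2948
r = 1 − (SEM / SD)² = 1 − (7.2948 / 15.9)² ≃ 1 − 0.2105 ≃ 0.7895

0.79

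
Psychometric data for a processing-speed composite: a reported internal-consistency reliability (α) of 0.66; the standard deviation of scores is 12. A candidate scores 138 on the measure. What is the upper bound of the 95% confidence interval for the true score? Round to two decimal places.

SEM = 12.000 * √(1 − 0.660) = 12.000 * √0.340 ≈ 12.000 * 0.583 ≈ 6.997
Half-width = 1.96*6.997 ≈ 13.714
Upper bound: 138 + 13.714 = 151.714

151.71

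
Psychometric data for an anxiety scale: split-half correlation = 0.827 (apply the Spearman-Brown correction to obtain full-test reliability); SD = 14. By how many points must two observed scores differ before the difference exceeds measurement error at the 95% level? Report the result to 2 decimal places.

11.94

Spearman-Brown: r = 2(0.827) / (1 + 0.827) = 1.6540 / 1.8270 ≈ 0.9053
SEM = 14.0000*√(1 − 0.9053) ≈ 4.3081
SE_diff = SEM * √2 ≈ 4.3081 * 1.4142 ≈ 6.0925
Minimum reliable difference = 1.96 * SE_diff ≈ 1.96 * 6.0925 ≈ 11.9413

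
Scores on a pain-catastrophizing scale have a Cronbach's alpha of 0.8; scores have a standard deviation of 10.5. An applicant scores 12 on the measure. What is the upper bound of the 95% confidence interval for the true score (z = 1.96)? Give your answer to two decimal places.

21.20

The standard error of measurement is 10.500*√(1 − 0.800) ≃ 10.500*0.447 ≃ 4.696.
Margin = 1.96 * 4.696 ≃ 9.204
Upper limit = 12 + 9.204 ≃ 21.204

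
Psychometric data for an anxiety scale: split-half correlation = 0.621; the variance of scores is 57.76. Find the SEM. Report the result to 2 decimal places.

3.67

SD = √57.76 ≈ 7.6000
r_full = 2·0.621 / (1 + 0.621) ≈ 0.7662
SEM = 7.6000*√(1 − 0.7662) ≈ 3.6749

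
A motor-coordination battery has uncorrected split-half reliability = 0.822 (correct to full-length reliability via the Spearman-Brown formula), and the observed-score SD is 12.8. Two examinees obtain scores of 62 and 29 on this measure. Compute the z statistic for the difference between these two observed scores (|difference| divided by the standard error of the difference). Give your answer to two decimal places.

Spearman-Brown: r = 2(0.822) / (1 + 0.822) = 1.6440 / 1.8220 ≈ 0.9023
The standard error of measurement is 12.8000*√(1 − 0.9023) ≈ 12.8000*0.3126 ≈ 4.0008.
SE_diff = SEM * √2 ≈ 4.0008 * 1.4142 ≈ 5.6580
z = |62 − 29| / 5.6580 = 33 / 5.6580 ≈ 5.8325

5.83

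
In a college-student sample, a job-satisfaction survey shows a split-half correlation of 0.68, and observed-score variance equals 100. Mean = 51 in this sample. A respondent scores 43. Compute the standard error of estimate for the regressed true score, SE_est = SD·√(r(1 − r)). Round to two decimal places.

SD = √100 ≈ 10.0000
Spearman-Brown: r = 2(0.68) / (1 + 0.68) = 1.3600 / 1.6800 ≈ 0.8095
SE_est = SD × √(r(1 − r)) = 10.0000 × √0.1542 ≈ 10.0000 × 0.3927 ≈ 3.9268

3.93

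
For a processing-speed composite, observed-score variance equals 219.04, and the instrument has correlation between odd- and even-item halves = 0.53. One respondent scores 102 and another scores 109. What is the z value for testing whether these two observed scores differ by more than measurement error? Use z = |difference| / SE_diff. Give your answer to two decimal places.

0.60

σ = 219.04^(1/2) = 14.8000
Full-length reliability (Spearman-Brown) = 2(0.53)/(1+0.53) ≈ 0.6928
SEM = 14.8000·√(1 − 0.6928) ≈ 8.2029
SE_diff = SEM · √2 ≈ 8.2029 · 1.4142 ≈ 11.6006
z = 7 / 11.6006 ≈ 0.6034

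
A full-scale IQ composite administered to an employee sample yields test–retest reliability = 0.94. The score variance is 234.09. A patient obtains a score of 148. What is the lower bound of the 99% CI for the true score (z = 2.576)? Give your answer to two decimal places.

138.35

SD = √234.09 ≈ 15.30000
The standard error of measurement is 15.30000·√(1 − 0.94000) ≈ 15.30000·0.24495 ≈ 3.74772.
Margin = 2.576 · 3.74772 ≈ 9.65412
Lower limit = 148 − 9.65412 ≈ 138.34588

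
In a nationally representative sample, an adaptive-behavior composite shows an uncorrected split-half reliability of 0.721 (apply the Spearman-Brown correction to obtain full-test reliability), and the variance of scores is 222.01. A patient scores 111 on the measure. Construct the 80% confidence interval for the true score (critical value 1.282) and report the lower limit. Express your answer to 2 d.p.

SD = √222.01 = 14.9000
Full-length reliability (Spearman-Brown) = 2(0.721)/(1+0.721) ≃ 0.8379
The standard error of measurement is 14.9000×√(1 − 0.8379) ≃ 14.9000×0.4026 ≃ 5.9993.
Half-width = 1.282×5.9993 ≃ 7.6911
Lower bound: 111 − 7.6911 = 103.3089

103.31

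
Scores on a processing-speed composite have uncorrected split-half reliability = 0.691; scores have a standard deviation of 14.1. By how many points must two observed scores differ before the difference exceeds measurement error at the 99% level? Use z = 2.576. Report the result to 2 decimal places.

Spearman-Brown: r = 2(0.691) / (1 + 0.691) = 1.3820 / 1.6910 ≈ 0.8173
SEM = 14.1000 · √(1 − 0.8173) = 14.1000 · √0.1827 ≈ 14.1000 · 0.4275 ≈ 6.0274
SE_diff = SEM · √2 ≈ 6.0274 · 1.4142 ≈ 8.5240
Minimum reliable difference = 2.576 · SE_diff ≈ 2.576 · 8.5240 ≈ 21.9577

21.96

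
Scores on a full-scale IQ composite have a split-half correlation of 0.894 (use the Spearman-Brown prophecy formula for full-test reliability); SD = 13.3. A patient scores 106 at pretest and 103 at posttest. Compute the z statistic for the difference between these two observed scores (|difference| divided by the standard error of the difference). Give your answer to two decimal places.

0.67

Full-length reliability (Spearman-Brown) = 2(0.894)/(1+0.894) ≈ 0.944
The standard error of measurement is 13.300·√(1 − 0.944) ≈ 13.300·0.237 ≈ 3.146.
Standard error of the difference = 3.146·√2 ≈ 4.450
z = 3 / 4.450 ≈ 0.674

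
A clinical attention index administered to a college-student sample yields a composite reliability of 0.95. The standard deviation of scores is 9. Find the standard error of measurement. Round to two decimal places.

2.01

SEM = 9.0000·√(1 − 0.9500) ≈ 2.0125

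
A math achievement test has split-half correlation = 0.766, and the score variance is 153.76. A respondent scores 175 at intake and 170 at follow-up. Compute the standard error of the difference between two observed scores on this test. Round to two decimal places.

6.38

SD = √153.76 = 12.4000
Full-length reliability (Spearman-Brown) = 2(0.766)/(1+0.766) ≈ 0.8675
SEM = 12.4000 × √(1 − 0.8675) = 12.4000 × √0.1325 ≈ 12.4000 × 0.3640 ≈ 4.5137
SE_diff = SEM × √2 ≈ 4.5137 × 1.4142 ≈ 6.3834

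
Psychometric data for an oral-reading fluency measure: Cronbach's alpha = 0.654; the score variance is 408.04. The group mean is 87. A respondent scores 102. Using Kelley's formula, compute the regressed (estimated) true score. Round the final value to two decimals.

96.81

T̂ = r·X + (1 − r)·M = 0.654·102 + 0.346·87 = 66.708 + 30.102 ≈ 96.810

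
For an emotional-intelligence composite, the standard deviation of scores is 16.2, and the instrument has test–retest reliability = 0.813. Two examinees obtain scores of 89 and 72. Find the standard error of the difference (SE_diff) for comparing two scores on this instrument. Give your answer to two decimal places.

SEM = 16.20000·√(1 − 0.81300) ≈ 7.00545
SE_diff = SEM · √2 ≈ 7.00545 · 1.41421 ≈ 9.90720

9.91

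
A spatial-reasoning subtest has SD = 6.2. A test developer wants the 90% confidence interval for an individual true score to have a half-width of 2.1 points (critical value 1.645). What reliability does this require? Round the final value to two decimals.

0.96

SEM needed = half-width / z = 2.1/1.645 ≈ 1.27660
r = 1 − (1.27660/6.2)² ≈ 1 − 0.04240 ≈ 0.95760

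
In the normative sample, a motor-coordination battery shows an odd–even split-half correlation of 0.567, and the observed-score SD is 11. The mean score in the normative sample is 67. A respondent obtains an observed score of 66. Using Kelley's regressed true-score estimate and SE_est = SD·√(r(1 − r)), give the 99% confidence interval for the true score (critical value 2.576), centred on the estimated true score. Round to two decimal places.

Full-length reliability (Spearman-Brown) = 2(0.567)/(1+0.567) ≈ 0.72368
Estimated true score = 0.72368×66 + (1 − 0.72368)×67 ≈ 66.27632
SE_est = SD × √(r(1 − r)) = 11.00000 × √0.19997 ≈ 11.00000 × 0.44718 ≈ 4.91897
99% CI: 66.27632 ± 12.67127 ≈ (53.60506, 78.94759)

[53.61, 78.95]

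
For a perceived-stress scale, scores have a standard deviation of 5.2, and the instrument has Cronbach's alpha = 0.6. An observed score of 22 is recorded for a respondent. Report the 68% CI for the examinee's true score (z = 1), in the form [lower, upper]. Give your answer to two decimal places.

[18.71, 25.29]

SEM = 5.200 · √(1 − 0.600) = 5.200 · √0.400 ≈ 5.200 · 0.632 ≈ 3.289
Margin = 1 · 3.289 ≈ 3.289
CI = 22 ± 3.289 → [18.711, 25.289]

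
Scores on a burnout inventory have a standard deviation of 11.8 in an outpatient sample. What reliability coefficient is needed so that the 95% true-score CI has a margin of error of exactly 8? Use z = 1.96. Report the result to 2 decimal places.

0.88

Required SEM = 8 / 1.96 ≈ 4.08163
r = 1 − (4.08163/11.8)² ≈ 1 − 0.11965 ≈ 0.88035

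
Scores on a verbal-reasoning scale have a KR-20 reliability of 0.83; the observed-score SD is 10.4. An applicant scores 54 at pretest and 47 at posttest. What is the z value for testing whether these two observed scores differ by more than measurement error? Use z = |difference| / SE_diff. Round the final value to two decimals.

The standard error of measurement is 10.400×√(1 − 0.830) ≈ 10.400×0.412 ≈ 4.288.
Standard error of the difference = 4.288·√2 ≈ 6.064
z = 7 / 6.064 ≈ 1.154

1.15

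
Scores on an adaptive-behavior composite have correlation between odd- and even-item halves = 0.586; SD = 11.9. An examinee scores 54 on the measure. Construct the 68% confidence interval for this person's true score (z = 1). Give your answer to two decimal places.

[47.92, 60.08]

Full-length reliability (Spearman-Brown) = 2(0.586)/(1+0.586) ≈ 0.7390
The standard error of measurement is 11.9000*√(1 − 0.7390) ≈ 11.9000*0.5109 ≈ 6.0799.
Margin = 1 * 6.0799 ≈ 6.0799
CI = 54 ± 6.0799 → [47.9201, 60.0799]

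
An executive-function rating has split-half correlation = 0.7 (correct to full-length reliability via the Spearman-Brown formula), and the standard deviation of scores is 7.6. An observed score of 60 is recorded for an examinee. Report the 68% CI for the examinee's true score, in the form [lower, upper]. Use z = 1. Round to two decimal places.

[56.81, 63.19]

Full-length reliability (Spearman-Brown) = 2(0.7)/(1+0.7) ≈ 0.8235
SEM = 7.6000 * √(1 − 0.8235) = 7.6000 * √0.1765 ≈ 7.6000 * 0.4201 ≈ 3.1926
Margin = 1 * 3.1926 ≈ 3.1926
CI = 60 ± 3.1926 → [56.8074, 63.1926]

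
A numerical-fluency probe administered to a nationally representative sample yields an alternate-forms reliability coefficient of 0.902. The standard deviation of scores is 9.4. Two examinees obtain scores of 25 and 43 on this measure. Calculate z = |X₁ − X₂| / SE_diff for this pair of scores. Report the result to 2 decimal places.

4.33

SEM = 9.4000×√(1 − 0.9020) ≈ 2.9427
Standard error of the difference = 2.9427·√2 ≈ 4.1616
z = 18 / 4.1616 ≈ 4.3253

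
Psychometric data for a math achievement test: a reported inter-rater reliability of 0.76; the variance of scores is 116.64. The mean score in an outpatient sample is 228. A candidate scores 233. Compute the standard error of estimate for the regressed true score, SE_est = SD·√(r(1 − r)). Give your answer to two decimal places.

SD = √116.64 ≈ 10.8000
SE_est = 10.8000*√(0.7600*0.2400) ≈ 4.6125

4.61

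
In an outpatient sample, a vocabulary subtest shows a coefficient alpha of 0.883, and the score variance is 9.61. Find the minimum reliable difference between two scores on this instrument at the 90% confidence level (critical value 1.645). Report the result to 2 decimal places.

SD = √9.61 = 3.100
SEM = 3.100 · √(1 − 0.883) = 3.100 · √0.117 ≃ 3.100 · 0.342 ≃ 1.060
Standard error of the difference = 1.060·√2 ≃ 1.500
Smallest detectable difference = 1.645·1.500 ≃ 2.467

2.47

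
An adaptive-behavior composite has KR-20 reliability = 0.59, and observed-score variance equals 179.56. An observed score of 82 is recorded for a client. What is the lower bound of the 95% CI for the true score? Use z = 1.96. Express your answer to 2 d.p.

SD = √179.56 ≈ 13.400
SEM = 13.400 × √(1 − 0.590) = 13.400 × √0.410 ≈ 13.400 × 0.640 ≈ 8.580
Margin = 1.96 × 8.580 ≈ 16.817
Lower limit = 82 − 16.817 ≈ 65.183

65.18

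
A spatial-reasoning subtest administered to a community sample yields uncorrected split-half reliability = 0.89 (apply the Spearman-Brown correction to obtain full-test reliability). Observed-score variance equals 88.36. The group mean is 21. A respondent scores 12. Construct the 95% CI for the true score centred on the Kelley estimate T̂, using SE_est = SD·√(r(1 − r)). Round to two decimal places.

[8.21, 16.84]

σ = 88.36^(1/2) = 9.400
r_full = 2·0.89 / (1 + 0.89) ≃ 0.942
T̂ = 0.942(12) + 0.058(21) ≃ 12.524
SE_est = SD · √(r(1 − r)) = 9.400 · √0.055 ≃ 9.400 · 0.234 ≃ 2.201
CI = 12.524 ± 1.96 · 2.201 → [8.210, 16.837]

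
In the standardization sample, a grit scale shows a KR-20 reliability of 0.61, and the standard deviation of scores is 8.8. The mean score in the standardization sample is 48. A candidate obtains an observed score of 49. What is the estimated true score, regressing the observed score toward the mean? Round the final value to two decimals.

48.61

Estimated true score = 0.6100×49 + (1 − 0.6100)×48 ≈ 48.6100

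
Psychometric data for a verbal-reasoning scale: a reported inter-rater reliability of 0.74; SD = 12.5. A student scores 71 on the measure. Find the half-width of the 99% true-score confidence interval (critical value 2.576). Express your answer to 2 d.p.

SEM = 12.500 · √(1 − 0.740) = 12.500 · √0.260 ≈ 12.500 · 0.510 ≈ 6.374
2.576 · SEM ≈ 16.419

16.42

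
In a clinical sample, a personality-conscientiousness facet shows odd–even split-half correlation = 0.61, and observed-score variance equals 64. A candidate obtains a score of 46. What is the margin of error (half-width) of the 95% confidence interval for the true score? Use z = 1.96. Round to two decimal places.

σ = 64^(1/2) = 8.0000
Spearman-Brown: r = 2(0.61) / (1 + 0.61) = 1.2200 / 1.6100 ≈ 0.7578
The standard error of measurement is 8.0000×√(1 − 0.7578) ≈ 8.0000×0.4922 ≈ 3.9374.
Margin = 1.96 × 3.9374 ≈ 7.7173

7.72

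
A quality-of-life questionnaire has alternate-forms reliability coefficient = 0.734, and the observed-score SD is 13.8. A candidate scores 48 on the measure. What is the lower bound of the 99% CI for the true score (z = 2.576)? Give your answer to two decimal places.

SEM = 13.80000 · √(1 − 0.73400) = 13.80000 · √0.26600 ≃ 13.80000 · 0.51575 ≃ 7.11738
Half-width = 2.576·7.11738 ≃ 18.33436
Lower limit = 48 − 18.33436 ≃ 29.66564

29.67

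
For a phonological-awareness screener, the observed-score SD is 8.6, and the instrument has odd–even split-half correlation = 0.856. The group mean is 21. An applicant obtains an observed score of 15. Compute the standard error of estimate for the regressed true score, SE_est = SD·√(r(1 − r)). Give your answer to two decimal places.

Full-length reliability (Spearman-Brown) = 2(0.856)/(1+0.856) ≈ 0.922
SE_est = SD · √(r(1 − r)) = 8.600 · √0.072 ≈ 8.600 · 0.268 ≈ 2.301

2.30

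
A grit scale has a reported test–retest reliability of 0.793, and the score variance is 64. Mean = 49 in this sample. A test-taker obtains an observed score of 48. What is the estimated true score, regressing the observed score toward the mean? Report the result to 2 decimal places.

T̂ = r·X + (1 − r)·M = 0.793×48 + 0.207×49 = 38.064 + 10.143 ≈ 48.207

48.21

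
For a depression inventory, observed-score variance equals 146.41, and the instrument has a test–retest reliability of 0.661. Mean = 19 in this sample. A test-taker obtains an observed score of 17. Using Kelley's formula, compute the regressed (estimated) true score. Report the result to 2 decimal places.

T̂ = r·X + (1 − r)·M = 0.66100*17 + 0.33900*19 = 11.23700 + 6.44100 ≈ 17.67800

17.68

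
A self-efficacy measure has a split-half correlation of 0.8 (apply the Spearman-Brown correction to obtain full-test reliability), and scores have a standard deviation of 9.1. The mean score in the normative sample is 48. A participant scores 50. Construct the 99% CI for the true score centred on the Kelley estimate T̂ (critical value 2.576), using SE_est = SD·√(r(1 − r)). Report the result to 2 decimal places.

[42.41, 57.14]

r_full = 2·0.8 / (1 + 0.8) ≈ 0.8889
T̂ = r·X + (1 − r)·M = 0.8889×50 + 0.1111×48 ≈ 44.4444 + 5.3333 ≈ 49.7778
SE_est = SD × √(r(1 − r)) = 9.1000 × √0.0988 ≈ 9.1000 × 0.3143 ≈ 2.8599
CI = 49.7778 ± 2.576 × 2.8599 → [42.4108, 57.1448]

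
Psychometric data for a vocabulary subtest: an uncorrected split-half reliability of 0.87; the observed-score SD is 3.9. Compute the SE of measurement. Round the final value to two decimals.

r_full = 2·0.87 / (1 + 0.87) ≈ 0.93048
SEM = 3.90000·√(1 − 0.93048) ≈ 1.02829

1.03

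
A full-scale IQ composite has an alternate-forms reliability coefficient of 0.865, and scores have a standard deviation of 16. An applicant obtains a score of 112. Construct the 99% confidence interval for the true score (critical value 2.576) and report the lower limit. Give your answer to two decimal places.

96.86

SEM = 16.00000 × √(1 − 0.86500) = 16.00000 × √0.13500 ≈ 16.00000 × 0.36742 ≈ 5.87878
Half-width = 2.576×5.87878 ≈ 15.14373
Lower bound: 112 − 15.14373 = 96.85627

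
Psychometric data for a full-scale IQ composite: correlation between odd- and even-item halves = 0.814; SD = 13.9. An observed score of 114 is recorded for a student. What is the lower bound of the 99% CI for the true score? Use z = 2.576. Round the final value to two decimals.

102.53

Full-length reliability (Spearman-Brown) = 2(0.814)/(1+0.814) ≈ 0.89746
SEM = 13.90000·√(1 − 0.89746) ≈ 4.45095
Half-width = 2.576·4.45095 ≈ 11.46564
Lower limit = 114 − 11.46564 ≈ 102.53436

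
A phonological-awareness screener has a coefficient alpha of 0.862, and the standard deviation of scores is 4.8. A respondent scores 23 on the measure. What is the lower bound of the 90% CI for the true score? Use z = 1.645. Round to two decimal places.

20.07

SEM = 4.800·√(1 − 0.862) ≈ 1.783
1.645 · SEM ≈ 2.933
Lower bound: 23 − 2.933 = 20.067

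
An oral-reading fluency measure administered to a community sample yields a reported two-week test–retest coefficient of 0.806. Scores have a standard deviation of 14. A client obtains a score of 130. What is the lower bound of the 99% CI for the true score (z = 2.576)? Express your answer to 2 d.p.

114.12

The standard error of measurement is 14.00000*√(1 − 0.80600) ≈ 14.00000*0.44045 ≈ 6.16636.
Half-width = 2.576*6.16636 ≈ 15.88454
Lower limit = 130 − 15.88454 ≈ 114.11546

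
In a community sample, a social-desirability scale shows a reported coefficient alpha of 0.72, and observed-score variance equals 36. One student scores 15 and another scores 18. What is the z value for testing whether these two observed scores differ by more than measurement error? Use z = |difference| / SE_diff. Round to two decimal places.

SD = √36 = 6.00000
SEM = 6.00000×√(1 − 0.72000) ≈ 3.17490
SE_diff = SEM × √2 ≈ 3.17490 × 1.41421 ≈ 4.48999
z = 3 / 4.48999 ≈ 0.66815

0.67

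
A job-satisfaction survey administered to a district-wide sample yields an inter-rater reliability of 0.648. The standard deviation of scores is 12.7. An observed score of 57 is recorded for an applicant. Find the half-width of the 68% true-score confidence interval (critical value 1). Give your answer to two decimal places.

SEM = 12.7000·√(1 − 0.6480) ≃ 7.5349
Half-width = 1·7.5349 ≃ 7.5349

7.53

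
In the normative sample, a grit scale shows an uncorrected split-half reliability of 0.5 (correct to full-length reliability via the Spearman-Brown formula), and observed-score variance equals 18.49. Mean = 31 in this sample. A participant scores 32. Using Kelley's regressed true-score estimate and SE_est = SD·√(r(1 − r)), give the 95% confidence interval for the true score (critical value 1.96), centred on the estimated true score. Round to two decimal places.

[27.69, 35.64]

σ = 18.49^(1/2) = 4.30000
r_full = 2·0.5 / (1 + 0.5) ≈ 0.66667
T̂ = r·X + (1 − r)·M = 0.66667·32 + 0.33333·31 ≈ 21.33333 + 10.33333 ≈ 31.66667
SE_est = 4.30000·√[r(1 − r)] ≈ 2.02704
CI = 31.66667 ± 1.96 · 2.02704 → [27.69367, 35.63966]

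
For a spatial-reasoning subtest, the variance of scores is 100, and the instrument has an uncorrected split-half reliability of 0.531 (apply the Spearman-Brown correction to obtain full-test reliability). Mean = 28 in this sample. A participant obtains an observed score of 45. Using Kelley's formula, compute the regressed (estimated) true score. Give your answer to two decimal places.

39.79

r_full = 2·0.531 / (1 + 0.531) ≃ 0.6937
Estimated true score = 0.6937·45 + (1 − 0.6937)·28 ≃ 39.7923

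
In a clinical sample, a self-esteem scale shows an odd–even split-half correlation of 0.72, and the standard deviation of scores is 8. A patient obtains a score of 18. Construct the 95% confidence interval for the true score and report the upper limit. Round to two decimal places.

Spearman-Brown: r = 2(0.72) / (1 + 0.72) = 1.440 / 1.720 ≈ 0.837
The standard error of measurement is 8.000×√(1 − 0.837) ≈ 8.000×0.403 ≈ 3.228.
1.96 × SEM ≈ 6.326
Upper limit = 18 + 6.326 ≈ 24.326

24.33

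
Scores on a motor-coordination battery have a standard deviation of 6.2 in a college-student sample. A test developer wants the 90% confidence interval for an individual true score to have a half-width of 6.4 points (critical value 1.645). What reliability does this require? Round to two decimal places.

0.61

Required SEM = 6.4 / 1.645 ≈ 3.89058
Required reliability = 1 − (SEM/SD)² = 1 − 0.39377 ≈ 0.60623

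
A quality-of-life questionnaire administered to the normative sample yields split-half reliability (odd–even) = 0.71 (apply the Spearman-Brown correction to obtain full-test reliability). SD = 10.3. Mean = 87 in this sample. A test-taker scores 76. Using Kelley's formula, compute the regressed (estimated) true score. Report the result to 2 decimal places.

Full-length reliability (Spearman-Brown) = 2(0.71)/(1+0.71) ≈ 0.83041
T̂ = 0.83041(76) + 0.16959(87) ≈ 77.86550

77.87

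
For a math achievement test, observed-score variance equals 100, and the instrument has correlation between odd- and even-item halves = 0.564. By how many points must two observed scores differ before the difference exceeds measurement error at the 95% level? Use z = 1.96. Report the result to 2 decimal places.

σ = 100^(1/2) = 10.00000
Spearman-Brown: r = 2(0.564) / (1 + 0.564) = 1.12800 / 1.56400 ≈ 0.72123
The standard error of measurement is 10.00000×√(1 − 0.72123) ≈ 10.00000×0.52799 ≈ 5.27989.
SE_diff = √2 × SEM ≈ 7.46689
Minimum reliable difference = 1.96 × SE_diff ≈ 1.96 × 7.46689 ≈ 14.63511

14.64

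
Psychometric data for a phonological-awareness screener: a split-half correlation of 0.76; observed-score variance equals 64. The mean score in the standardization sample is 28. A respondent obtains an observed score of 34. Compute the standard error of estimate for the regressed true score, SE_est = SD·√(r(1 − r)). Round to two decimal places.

σ = 64^(1/2) = 8.0000
r_full = 2·0.76 / (1 + 0.76) ≈ 0.8636
SE_est = SD · √(r(1 − r)) = 8.0000 · √0.1178 ≈ 8.0000 · 0.3432 ≈ 2.7454

2.75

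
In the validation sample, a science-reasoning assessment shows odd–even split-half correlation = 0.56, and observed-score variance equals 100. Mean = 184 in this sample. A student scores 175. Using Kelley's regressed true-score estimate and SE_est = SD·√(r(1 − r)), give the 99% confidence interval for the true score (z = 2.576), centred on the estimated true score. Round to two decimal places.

[165.95, 189.13]

SD = √100 ≃ 10.00000
Full-length reliability (Spearman-Brown) = 2(0.56)/(1+0.56) ≃ 0.71795
T̂ = 0.71795(175) + 0.28205(184) ≃ 177.53846
SE_est = 10.00000·√(0.71795·0.28205) ≃ 4.49998
CI = 177.53846 ± 2.576 · 4.49998 → [165.94651, 189.13041]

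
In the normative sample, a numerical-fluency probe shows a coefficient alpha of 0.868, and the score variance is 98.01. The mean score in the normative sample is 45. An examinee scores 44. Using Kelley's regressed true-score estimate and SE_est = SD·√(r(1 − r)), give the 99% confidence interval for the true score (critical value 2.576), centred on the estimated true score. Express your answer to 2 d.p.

SD = √98.01 = 9.900
T̂ = 0.868(44) + 0.132(45) ≈ 44.132
SE_est = SD × √(r(1 − r)) = 9.900 × √0.115 ≈ 9.900 × 0.338 ≈ 3.351
CI = 44.132 ± 2.576 × 3.351 → [35.500, 52.764]

[35.50, 52.76]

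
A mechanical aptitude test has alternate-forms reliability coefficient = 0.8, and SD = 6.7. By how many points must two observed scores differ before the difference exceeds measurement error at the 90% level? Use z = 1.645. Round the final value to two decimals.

6.97

SEM = 6.700 · √(1 − 0.800) = 6.700 · √0.200 ≈ 6.700 · 0.447 ≈ 2.996
SE_diff = SEM · √2 ≈ 2.996 · 1.414 ≈ 4.237
Minimum reliable difference = 1.645 · SE_diff ≈ 1.645 · 4.237 ≈ 6.971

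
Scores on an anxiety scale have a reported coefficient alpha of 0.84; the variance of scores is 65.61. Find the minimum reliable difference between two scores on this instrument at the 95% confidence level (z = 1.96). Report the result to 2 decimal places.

8.98

σ = 65.61^(1/2) = 8.1000
SEM = 8.1000 · √(1 − 0.8400) = 8.1000 · √0.1600 ≈ 8.1000 · 0.4000 ≈ 3.2400
Standard error of the difference = 3.2400·√2 ≈ 4.5821
Smallest detectable difference = 1.96·4.5821 ≈ 8.9808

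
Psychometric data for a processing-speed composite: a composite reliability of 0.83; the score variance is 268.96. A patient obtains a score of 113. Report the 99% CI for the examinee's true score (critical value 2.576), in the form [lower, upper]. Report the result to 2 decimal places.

SD = √268.96 ≃ 16.4000
SEM = 16.4000 × √(1 − 0.8300) = 16.4000 × √0.1700 ≃ 16.4000 × 0.4123 ≃ 6.7619
Half-width = 2.576×6.7619 ≃ 17.4186
Interval: (95.5814, 130.4186)

[95.58, 130.42]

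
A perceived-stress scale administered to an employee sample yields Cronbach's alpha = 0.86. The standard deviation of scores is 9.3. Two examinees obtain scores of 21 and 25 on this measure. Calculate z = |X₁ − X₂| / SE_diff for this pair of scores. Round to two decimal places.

The standard error of measurement is 9.300·√(1 − 0.860) ≈ 9.300·0.374 ≈ 3.480.
SE_diff = SEM · √2 ≈ 3.480 · 1.414 ≈ 4.921
z = |21 − 25| / 4.921 = 4 / 4.921 ≈ 0.813

0.81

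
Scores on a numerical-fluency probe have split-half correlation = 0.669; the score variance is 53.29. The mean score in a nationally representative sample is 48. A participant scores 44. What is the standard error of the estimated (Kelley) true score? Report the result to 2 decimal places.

SD = √53.29 = 7.3000
r_full = 2·0.669 / (1 + 0.669) ≈ 0.8017
SE_est = SD × √(r(1 − r)) = 7.3000 × √0.1590 ≈ 7.3000 × 0.3987 ≈ 2.9108

2.91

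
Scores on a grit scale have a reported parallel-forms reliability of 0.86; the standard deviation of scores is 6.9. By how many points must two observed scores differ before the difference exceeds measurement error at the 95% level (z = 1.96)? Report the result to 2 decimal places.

7.16

SEM = 6.9000×√(1 − 0.8600) ≃ 2.5817
SE_diff = SEM × √2 ≃ 2.5817 × 1.4142 ≃ 3.6511
Minimum reliable difference = 1.96 × SE_diff ≃ 1.96 × 3.6511 ≃ 7.1562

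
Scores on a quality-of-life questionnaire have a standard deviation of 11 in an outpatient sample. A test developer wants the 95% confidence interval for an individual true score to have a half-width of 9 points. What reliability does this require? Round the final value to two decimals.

Required SEM = 9 / 1.96 ≃ 4.592
r = 1 − (4.592/11)² ≃ 1 − 0.174 ≃ 0.826

0.83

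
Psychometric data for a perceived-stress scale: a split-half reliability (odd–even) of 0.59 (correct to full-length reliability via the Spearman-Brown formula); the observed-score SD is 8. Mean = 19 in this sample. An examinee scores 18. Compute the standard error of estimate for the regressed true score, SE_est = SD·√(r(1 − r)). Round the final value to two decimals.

r_full = 2·0.59 / (1 + 0.59) ≃ 0.74214
SE_est = 8.00000·√[r(1 − r)] ≃ 3.49966

3.50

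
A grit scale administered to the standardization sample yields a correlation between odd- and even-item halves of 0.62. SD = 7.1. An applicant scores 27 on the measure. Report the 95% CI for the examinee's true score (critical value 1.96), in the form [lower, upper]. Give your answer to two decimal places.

Full-length reliability (Spearman-Brown) = 2(0.62)/(1+0.62) ≈ 0.765
SEM = 7.100*√(1 − 0.765) ≈ 3.439
1.96 * SEM ≈ 6.740
95% CI: 27 ± 6.740 = [20.260, 33.740]

[20.26, 33.74]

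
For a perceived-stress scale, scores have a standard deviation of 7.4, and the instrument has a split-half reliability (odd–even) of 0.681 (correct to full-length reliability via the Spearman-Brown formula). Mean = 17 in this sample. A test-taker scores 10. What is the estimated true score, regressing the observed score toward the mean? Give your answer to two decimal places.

11.33

Full-length reliability (Spearman-Brown) = 2(0.681)/(1+0.681) ≈ 0.8102
T̂ = 0.8102(10) + 0.1898(17) ≈ 11.3284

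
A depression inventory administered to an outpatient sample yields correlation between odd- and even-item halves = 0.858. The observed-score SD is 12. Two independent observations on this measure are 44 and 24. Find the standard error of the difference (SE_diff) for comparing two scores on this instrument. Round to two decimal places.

r_full = 2·0.858 / (1 + 0.858) ≈ 0.9236
SEM = 12.0000*√(1 − 0.9236) ≈ 3.3174
SE_diff = √2 * SEM ≈ 4.6916

4.69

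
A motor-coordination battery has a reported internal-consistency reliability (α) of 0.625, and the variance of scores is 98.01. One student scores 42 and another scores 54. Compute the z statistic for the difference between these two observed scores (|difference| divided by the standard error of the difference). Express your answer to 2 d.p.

1.40

SD = √98.01 = 9.900
The standard error of measurement is 9.900×√(1 − 0.625) ≈ 9.900×0.612 ≈ 6.062.
SE_diff = SEM × √2 ≈ 6.062 × 1.414 ≈ 8.574
z = 12 / 8.574 ≈ 1.400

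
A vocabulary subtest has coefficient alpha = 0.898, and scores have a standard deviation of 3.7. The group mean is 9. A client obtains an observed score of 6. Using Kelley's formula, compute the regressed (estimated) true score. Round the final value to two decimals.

T̂ = 0.8980(6) + 0.1020(9) ≈ 6.3060

6.31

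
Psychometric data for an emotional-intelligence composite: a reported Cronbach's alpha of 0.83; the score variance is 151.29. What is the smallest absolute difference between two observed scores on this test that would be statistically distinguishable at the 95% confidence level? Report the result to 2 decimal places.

14.06

σ = 151.29^(1/2) = 12.3000
SEM = 12.3000 × √(1 − 0.8300) = 12.3000 × √0.1700 ≈ 12.3000 × 0.4123 ≈ 5.0714
SE_diff = SEM × √2 ≈ 5.0714 × 1.4142 ≈ 7.1721
Smallest detectable difference = 1.96×7.1721 ≈ 14.0573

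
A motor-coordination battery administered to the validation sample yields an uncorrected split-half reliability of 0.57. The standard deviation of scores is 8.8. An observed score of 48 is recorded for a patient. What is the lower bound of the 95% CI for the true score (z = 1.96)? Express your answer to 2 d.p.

Spearman-Brown: r = 2(0.57) / (1 + 0.57) = 1.1400 / 1.5700 ≃ 0.7261
The standard error of measurement is 8.8000×√(1 − 0.7261) ≃ 8.8000×0.5233 ≃ 4.6054.
Half-width = 1.96×4.6054 ≃ 9.0266
Lower bound: 48 − 9.0266 = 38.9734

38.97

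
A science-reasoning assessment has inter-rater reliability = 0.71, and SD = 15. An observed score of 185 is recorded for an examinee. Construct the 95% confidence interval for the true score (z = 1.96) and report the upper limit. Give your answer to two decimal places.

The standard error of measurement is 15.0000×√(1 − 0.7100) ≈ 15.0000×0.5385 ≈ 8.0777.
Half-width = 1.96×8.0777 ≈ 15.8324
Upper limit = 185 + 15.8324 ≈ 200.8324

200.83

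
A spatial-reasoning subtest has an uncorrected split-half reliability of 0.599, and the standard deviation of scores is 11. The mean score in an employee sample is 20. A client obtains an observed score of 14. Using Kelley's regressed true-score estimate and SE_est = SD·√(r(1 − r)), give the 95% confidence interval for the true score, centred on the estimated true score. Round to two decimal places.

[6.16, 24.85]

Spearman-Brown: r = 2(0.599) / (1 + 0.599) = 1.198 / 1.599 ≈ 0.749
Estimated true score = 0.749·14 + (1 − 0.749)·20 ≈ 15.505
SE_est = SD · √(r(1 − r)) = 11.000 · √0.188 ≈ 11.000 · 0.433 ≈ 4.768
95% CI: 15.505 ± 9.345 ≈ (6.159, 24.850)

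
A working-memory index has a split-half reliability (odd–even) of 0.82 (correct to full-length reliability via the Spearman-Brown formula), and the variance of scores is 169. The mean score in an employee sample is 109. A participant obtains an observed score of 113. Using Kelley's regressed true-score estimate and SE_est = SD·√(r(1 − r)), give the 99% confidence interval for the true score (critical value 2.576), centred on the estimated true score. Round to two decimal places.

[102.61, 122.60]

σ = 169^(1/2) = 13.000
Full-length reliability (Spearman-Brown) = 2(0.82)/(1+0.82) ≈ 0.901
Estimated true score = 0.901×113 + (1 − 0.901)×109 ≈ 112.604
SE_est = SD × √(r(1 − r)) = 13.000 × √0.089 ≈ 13.000 × 0.299 ≈ 3.881
CI = 112.604 ± 2.576 × 3.881 → [102.607, 122.602]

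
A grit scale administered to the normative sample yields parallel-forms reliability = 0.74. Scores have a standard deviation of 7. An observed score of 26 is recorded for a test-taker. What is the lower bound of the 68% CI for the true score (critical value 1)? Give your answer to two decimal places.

22.43

SEM = 7.0000·√(1 − 0.7400) ≈ 3.5693
1 · SEM ≈ 3.5693
Lower limit = 26 − 3.5693 ≈ 22.4307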